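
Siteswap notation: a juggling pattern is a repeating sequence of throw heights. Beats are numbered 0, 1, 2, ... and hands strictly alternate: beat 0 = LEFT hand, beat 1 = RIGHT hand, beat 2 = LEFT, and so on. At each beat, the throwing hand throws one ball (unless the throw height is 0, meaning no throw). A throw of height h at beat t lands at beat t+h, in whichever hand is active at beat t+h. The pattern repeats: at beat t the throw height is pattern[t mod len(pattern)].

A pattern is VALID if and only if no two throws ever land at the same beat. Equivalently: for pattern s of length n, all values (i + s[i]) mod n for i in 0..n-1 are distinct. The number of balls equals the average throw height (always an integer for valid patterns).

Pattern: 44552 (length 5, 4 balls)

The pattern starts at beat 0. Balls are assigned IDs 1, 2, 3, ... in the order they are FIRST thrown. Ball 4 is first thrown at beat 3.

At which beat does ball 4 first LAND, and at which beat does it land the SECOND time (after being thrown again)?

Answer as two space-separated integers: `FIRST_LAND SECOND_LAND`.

Answer: 8 13

Derivation:
Beat 0 (L): throw ball1 h=4 -> lands@4:L; in-air after throw: [b1@4:L]
Beat 1 (R): throw ball2 h=4 -> lands@5:R; in-air after throw: [b1@4:L b2@5:R]
Beat 2 (L): throw ball3 h=5 -> lands@7:R; in-air after throw: [b1@4:L b2@5:R b3@7:R]
Beat 3 (R): throw ball4 h=5 -> lands@8:L; in-air after throw: [b1@4:L b2@5:R b3@7:R b4@8:L]
Beat 4 (L): throw ball1 h=2 -> lands@6:L; in-air after throw: [b2@5:R b1@6:L b3@7:R b4@8:L]
Beat 5 (R): throw ball2 h=4 -> lands@9:R; in-air after throw: [b1@6:L b3@7:R b4@8:L b2@9:R]
Beat 6 (L): throw ball1 h=4 -> lands@10:L; in-air after throw: [b3@7:R b4@8:L b2@9:R b1@10:L]
Beat 7 (R): throw ball3 h=5 -> lands@12:L; in-air after throw: [b4@8:L b2@9:R b1@10:L b3@12:L]
Beat 8 (L): throw ball4 h=5 -> lands@13:R; in-air after throw: [b2@9:R b1@10:L b3@12:L b4@13:R]
Beat 9 (R): throw ball2 h=2 -> lands@11:R; in-air after throw: [b1@10:L b2@11:R b3@12:L b4@13:R]
Beat 10 (L): throw ball1 h=4 -> lands@14:L; in-air after throw: [b2@11:R b3@12:L b4@13:R b1@14:L]
Beat 11 (R): throw ball2 h=4 -> lands@15:R; in-air after throw: [b3@12:L b4@13:R b1@14:L b2@15:R]
Beat 12 (L): throw ball3 h=5 -> lands@17:R; in-air after throw: [b4@13:R b1@14:L b2@15:R b3@17:R]
Beat 13 (R): throw ball4 h=5 -> lands@18:L; in-air after throw: [b1@14:L b2@15:R b3@17:R b4@18:L]
Ball 4: thrown@3 h=5 -> first land @8; rethrown@8 h=5 -> second land @13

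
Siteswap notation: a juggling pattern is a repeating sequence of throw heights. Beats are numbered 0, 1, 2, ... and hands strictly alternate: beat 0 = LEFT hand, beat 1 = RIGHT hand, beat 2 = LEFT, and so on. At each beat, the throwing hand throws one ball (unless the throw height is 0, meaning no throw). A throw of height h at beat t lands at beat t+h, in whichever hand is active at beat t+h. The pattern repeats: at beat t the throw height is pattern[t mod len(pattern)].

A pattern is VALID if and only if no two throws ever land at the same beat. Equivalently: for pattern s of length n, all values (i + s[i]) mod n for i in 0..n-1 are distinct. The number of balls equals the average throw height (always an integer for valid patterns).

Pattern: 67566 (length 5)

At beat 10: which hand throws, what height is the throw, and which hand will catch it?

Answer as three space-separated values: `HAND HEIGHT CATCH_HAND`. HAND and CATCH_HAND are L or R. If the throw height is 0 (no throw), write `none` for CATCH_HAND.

Answer: L 6 L

Derivation:
Beat 10: 10 mod 2 = 0, so hand = L
Throw height = pattern[10 mod 5] = pattern[0] = 6
Lands at beat 10+6=16, 16 mod 2 = 0, so catch hand = L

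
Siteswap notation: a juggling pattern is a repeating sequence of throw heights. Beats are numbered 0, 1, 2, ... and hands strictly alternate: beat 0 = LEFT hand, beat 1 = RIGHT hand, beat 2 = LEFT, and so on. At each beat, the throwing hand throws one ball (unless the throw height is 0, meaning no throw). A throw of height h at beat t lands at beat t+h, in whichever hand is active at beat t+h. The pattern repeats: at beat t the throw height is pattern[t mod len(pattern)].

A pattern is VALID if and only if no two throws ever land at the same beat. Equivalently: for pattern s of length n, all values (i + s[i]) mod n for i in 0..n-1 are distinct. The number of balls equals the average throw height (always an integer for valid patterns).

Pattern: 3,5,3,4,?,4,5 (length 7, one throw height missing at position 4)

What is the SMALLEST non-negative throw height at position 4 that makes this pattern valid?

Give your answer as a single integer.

i=0: (0 + 3) mod 7 = 3
i=1: (1 + 5) mod 7 = 6
i=2: (2 + 3) mod 7 = 5
i=3: (3 + 4) mod 7 = 0
i=4: s[i]=? (unknown)
i=5: (5 + 4) mod 7 = 2
i=6: (6 + 5) mod 7 = 4
Known residues: [0, 2, 3, 4, 5, 6]; need a permutation of 0..6, so missing residue r = 1
Need (4 + s) mod 7 = 1; smallest s = (1 - 4) mod 7 = 4

Answer: 4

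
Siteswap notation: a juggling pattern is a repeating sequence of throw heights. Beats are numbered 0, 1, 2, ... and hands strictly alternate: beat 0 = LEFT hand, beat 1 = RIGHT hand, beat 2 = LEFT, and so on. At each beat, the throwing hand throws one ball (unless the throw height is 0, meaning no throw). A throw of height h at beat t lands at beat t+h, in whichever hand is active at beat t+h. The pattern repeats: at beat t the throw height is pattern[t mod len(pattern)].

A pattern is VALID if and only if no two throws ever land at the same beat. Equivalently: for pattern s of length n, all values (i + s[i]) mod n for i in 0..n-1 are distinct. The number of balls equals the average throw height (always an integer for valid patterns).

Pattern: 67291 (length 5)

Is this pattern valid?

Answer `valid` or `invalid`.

Answer: valid

Derivation:
i=0: (i + s[i]) mod n = (0 + 6) mod 5 = 1
i=1: (i + s[i]) mod n = (1 + 7) mod 5 = 3
i=2: (i + s[i]) mod n = (2 + 2) mod 5 = 4
i=3: (i + s[i]) mod n = (3 + 9) mod 5 = 2
i=4: (i + s[i]) mod n = (4 + 1) mod 5 = 0
Residues: [1, 3, 4, 2, 0], distinct: True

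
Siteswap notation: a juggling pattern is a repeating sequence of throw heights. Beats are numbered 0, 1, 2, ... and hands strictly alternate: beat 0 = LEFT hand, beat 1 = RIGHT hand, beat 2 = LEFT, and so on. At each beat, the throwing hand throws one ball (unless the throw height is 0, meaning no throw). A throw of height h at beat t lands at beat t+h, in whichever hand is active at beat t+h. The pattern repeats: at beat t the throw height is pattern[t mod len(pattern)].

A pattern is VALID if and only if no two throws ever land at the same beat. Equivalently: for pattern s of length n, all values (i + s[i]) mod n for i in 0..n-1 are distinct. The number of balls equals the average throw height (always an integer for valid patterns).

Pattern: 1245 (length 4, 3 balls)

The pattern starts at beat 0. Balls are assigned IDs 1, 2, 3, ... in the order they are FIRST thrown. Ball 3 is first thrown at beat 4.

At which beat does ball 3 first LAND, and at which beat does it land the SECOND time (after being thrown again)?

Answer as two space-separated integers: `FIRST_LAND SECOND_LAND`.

Beat 0 (L): throw ball1 h=1 -> lands@1:R; in-air after throw: [b1@1:R]
Beat 1 (R): throw ball1 h=2 -> lands@3:R; in-air after throw: [b1@3:R]
Beat 2 (L): throw ball2 h=4 -> lands@6:L; in-air after throw: [b1@3:R b2@6:L]
Beat 3 (R): throw ball1 h=5 -> lands@8:L; in-air after throw: [b2@6:L b1@8:L]
Beat 4 (L): throw ball3 h=1 -> lands@5:R; in-air after throw: [b3@5:R b2@6:L b1@8:L]
Beat 5 (R): throw ball3 h=2 -> lands@7:R; in-air after throw: [b2@6:L b3@7:R b1@8:L]
Beat 6 (L): throw ball2 h=4 -> lands@10:L; in-air after throw: [b3@7:R b1@8:L b2@10:L]
Beat 7 (R): throw ball3 h=5 -> lands@12:L; in-air after throw: [b1@8:L b2@10:L b3@12:L]
Ball 3: thrown@4 h=1 -> first land @5; rethrown@5 h=2 -> second land @7

Answer: 5 7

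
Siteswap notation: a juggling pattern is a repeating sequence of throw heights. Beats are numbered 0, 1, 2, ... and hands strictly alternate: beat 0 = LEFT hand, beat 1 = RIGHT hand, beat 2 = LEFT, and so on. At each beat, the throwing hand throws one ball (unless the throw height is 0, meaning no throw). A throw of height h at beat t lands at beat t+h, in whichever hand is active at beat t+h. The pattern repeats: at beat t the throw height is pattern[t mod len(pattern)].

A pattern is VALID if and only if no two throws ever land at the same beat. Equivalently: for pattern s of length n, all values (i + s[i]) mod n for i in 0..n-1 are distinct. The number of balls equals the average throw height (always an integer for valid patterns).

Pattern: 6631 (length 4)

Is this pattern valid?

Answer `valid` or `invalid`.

Answer: valid

Derivation:
i=0: (i + s[i]) mod n = (0 + 6) mod 4 = 2
i=1: (i + s[i]) mod n = (1 + 6) mod 4 = 3
i=2: (i + s[i]) mod n = (2 + 3) mod 4 = 1
i=3: (i + s[i]) mod n = (3 + 1) mod 4 = 0
Residues: [2, 3, 1, 0], distinct: True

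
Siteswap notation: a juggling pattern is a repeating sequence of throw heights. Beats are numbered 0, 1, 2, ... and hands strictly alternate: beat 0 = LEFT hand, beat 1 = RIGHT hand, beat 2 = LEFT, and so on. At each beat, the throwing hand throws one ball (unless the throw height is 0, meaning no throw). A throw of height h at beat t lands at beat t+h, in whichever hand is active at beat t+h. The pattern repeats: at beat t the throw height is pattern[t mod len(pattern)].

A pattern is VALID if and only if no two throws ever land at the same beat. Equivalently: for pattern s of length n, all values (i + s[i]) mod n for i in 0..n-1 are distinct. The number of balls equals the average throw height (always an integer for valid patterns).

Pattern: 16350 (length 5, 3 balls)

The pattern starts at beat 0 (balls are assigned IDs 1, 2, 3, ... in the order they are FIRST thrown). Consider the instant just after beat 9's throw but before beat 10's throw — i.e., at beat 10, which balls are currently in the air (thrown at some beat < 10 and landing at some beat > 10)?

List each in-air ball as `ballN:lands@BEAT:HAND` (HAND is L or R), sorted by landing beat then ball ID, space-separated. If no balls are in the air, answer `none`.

Answer: ball2:lands@12:L ball3:lands@13:R

Derivation:
Beat 0 (L): throw ball1 h=1 -> lands@1:R; in-air after throw: [b1@1:R]
Beat 1 (R): throw ball1 h=6 -> lands@7:R; in-air after throw: [b1@7:R]
Beat 2 (L): throw ball2 h=3 -> lands@5:R; in-air after throw: [b2@5:R b1@7:R]
Beat 3 (R): throw ball3 h=5 -> lands@8:L; in-air after throw: [b2@5:R b1@7:R b3@8:L]
Beat 5 (R): throw ball2 h=1 -> lands@6:L; in-air after throw: [b2@6:L b1@7:R b3@8:L]
Beat 6 (L): throw ball2 h=6 -> lands@12:L; in-air after throw: [b1@7:R b3@8:L b2@12:L]
Beat 7 (R): throw ball1 h=3 -> lands@10:L; in-air after throw: [b3@8:L b1@10:L b2@12:L]
Beat 8 (L): throw ball3 h=5 -> lands@13:R; in-air after throw: [b1@10:L b2@12:L b3@13:R]
Beat 10 (L): throw ball1 h=1 -> lands@11:R; in-air after throw: [b1@11:R b2@12:L b3@13:R]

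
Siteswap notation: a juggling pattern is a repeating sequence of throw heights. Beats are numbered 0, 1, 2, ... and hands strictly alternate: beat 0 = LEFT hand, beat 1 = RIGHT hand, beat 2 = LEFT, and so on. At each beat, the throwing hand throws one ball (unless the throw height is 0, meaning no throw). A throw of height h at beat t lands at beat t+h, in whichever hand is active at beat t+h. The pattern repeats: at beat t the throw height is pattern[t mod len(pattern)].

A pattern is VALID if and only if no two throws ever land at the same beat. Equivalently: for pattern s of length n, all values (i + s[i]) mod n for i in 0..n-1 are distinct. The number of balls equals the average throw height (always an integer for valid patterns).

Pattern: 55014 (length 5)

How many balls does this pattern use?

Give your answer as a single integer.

Pattern = [5, 5, 0, 1, 4], length n = 5
  position 0: throw height = 5, running sum = 5
  position 1: throw height = 5, running sum = 10
  position 2: throw height = 0, running sum = 10
  position 3: throw height = 1, running sum = 11
  position 4: throw height = 4, running sum = 15
Total sum = 15; balls = sum / n = 15 / 5 = 3

Answer: 3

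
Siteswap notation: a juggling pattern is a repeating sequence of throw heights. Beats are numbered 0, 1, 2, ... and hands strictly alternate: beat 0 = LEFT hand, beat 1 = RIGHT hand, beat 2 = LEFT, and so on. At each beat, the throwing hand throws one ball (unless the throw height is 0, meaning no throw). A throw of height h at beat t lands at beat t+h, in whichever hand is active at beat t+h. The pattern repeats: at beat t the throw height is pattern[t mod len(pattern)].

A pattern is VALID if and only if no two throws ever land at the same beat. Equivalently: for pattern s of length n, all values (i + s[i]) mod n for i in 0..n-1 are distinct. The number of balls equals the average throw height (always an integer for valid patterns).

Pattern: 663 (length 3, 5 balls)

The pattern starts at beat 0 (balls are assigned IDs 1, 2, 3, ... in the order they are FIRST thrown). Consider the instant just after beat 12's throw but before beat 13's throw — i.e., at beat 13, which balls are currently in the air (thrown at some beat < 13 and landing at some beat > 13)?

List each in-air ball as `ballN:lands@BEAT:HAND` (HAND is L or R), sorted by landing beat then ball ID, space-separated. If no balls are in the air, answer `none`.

Beat 0 (L): throw ball1 h=6 -> lands@6:L; in-air after throw: [b1@6:L]
Beat 1 (R): throw ball2 h=6 -> lands@7:R; in-air after throw: [b1@6:L b2@7:R]
Beat 2 (L): throw ball3 h=3 -> lands@5:R; in-air after throw: [b3@5:R b1@6:L b2@7:R]
Beat 3 (R): throw ball4 h=6 -> lands@9:R; in-air after throw: [b3@5:R b1@6:L b2@7:R b4@9:R]
Beat 4 (L): throw ball5 h=6 -> lands@10:L; in-air after throw: [b3@5:R b1@6:L b2@7:R b4@9:R b5@10:L]
Beat 5 (R): throw ball3 h=3 -> lands@8:L; in-air after throw: [b1@6:L b2@7:R b3@8:L b4@9:R b5@10:L]
Beat 6 (L): throw ball1 h=6 -> lands@12:L; in-air after throw: [b2@7:R b3@8:L b4@9:R b5@10:L b1@12:L]
Beat 7 (R): throw ball2 h=6 -> lands@13:R; in-air after throw: [b3@8:L b4@9:R b5@10:L b1@12:L b2@13:R]
Beat 8 (L): throw ball3 h=3 -> lands@11:R; in-air after throw: [b4@9:R b5@10:L b3@11:R b1@12:L b2@13:R]
Beat 9 (R): throw ball4 h=6 -> lands@15:R; in-air after throw: [b5@10:L b3@11:R b1@12:L b2@13:R b4@15:R]
Beat 10 (L): throw ball5 h=6 -> lands@16:L; in-air after throw: [b3@11:R b1@12:L b2@13:R b4@15:R b5@16:L]
Beat 11 (R): throw ball3 h=3 -> lands@14:L; in-air after throw: [b1@12:L b2@13:R b3@14:L b4@15:R b5@16:L]
Beat 12 (L): throw ball1 h=6 -> lands@18:L; in-air after throw: [b2@13:R b3@14:L b4@15:R b5@16:L b1@18:L]
Beat 13 (R): throw ball2 h=6 -> lands@19:R; in-air after throw: [b3@14:L b4@15:R b5@16:L b1@18:L b2@19:R]

Answer: ball3:lands@14:L ball4:lands@15:R ball5:lands@16:L ball1:lands@18:L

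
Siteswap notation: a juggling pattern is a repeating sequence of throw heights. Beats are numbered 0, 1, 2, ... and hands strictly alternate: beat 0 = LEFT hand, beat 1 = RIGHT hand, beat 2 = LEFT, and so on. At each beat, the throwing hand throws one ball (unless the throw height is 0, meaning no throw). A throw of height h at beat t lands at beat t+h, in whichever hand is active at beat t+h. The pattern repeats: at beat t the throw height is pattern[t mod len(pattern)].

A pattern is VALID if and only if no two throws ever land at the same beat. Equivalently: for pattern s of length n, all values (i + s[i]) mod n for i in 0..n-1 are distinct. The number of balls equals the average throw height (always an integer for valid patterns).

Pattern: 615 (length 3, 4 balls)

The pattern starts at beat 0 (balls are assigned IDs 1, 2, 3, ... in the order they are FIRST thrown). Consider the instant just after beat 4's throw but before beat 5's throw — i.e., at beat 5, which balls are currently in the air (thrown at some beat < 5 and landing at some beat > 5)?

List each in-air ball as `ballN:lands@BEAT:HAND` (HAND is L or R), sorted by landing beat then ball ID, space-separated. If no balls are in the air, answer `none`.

Beat 0 (L): throw ball1 h=6 -> lands@6:L; in-air after throw: [b1@6:L]
Beat 1 (R): throw ball2 h=1 -> lands@2:L; in-air after throw: [b2@2:L b1@6:L]
Beat 2 (L): throw ball2 h=5 -> lands@7:R; in-air after throw: [b1@6:L b2@7:R]
Beat 3 (R): throw ball3 h=6 -> lands@9:R; in-air after throw: [b1@6:L b2@7:R b3@9:R]
Beat 4 (L): throw ball4 h=1 -> lands@5:R; in-air after throw: [b4@5:R b1@6:L b2@7:R b3@9:R]
Beat 5 (R): throw ball4 h=5 -> lands@10:L; in-air after throw: [b1@6:L b2@7:R b3@9:R b4@10:L]

Answer: ball1:lands@6:L ball2:lands@7:R ball3:lands@9:R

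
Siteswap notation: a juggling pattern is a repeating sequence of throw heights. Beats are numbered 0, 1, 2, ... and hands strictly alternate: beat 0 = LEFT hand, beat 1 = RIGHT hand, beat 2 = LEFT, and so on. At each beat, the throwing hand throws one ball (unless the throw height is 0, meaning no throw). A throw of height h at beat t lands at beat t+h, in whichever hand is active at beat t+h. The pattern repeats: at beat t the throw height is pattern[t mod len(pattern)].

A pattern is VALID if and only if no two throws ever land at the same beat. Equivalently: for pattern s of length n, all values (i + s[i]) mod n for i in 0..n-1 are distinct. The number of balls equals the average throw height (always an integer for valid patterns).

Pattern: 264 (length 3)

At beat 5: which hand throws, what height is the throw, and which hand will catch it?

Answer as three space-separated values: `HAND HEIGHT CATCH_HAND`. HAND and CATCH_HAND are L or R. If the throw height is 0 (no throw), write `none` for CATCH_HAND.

Answer: R 4 R

Derivation:
Beat 5: 5 mod 2 = 1, so hand = R
Throw height = pattern[5 mod 3] = pattern[2] = 4
Lands at beat 5+4=9, 9 mod 2 = 1, so catch hand = R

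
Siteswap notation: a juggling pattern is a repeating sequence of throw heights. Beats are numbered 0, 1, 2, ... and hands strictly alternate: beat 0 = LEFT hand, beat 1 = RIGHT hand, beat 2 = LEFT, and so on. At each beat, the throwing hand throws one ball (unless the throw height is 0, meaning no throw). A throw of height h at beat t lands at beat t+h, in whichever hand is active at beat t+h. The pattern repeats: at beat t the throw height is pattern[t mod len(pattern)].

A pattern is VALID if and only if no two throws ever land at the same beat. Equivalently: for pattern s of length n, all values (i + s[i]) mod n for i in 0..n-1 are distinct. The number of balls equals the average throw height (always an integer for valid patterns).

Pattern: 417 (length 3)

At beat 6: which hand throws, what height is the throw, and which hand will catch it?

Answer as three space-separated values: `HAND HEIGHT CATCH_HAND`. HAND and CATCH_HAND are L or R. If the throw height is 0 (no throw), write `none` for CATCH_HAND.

Answer: L 4 L

Derivation:
Beat 6: 6 mod 2 = 0, so hand = L
Throw height = pattern[6 mod 3] = pattern[0] = 4
Lands at beat 6+4=10, 10 mod 2 = 0, so catch hand = L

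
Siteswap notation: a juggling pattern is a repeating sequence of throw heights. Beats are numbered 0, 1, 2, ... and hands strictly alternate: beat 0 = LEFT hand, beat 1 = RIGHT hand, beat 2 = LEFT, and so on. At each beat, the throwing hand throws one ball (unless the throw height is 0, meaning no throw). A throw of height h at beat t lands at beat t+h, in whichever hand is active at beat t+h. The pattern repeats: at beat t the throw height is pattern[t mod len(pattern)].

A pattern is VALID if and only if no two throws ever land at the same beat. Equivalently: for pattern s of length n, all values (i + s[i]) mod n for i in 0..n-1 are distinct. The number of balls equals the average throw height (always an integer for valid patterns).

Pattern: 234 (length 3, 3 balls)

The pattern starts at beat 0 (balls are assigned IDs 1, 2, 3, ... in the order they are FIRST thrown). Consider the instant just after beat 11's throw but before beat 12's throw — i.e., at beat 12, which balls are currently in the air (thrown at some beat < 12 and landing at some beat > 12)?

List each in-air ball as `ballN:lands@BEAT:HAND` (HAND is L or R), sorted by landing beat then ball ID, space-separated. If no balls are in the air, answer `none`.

Answer: ball2:lands@13:R ball3:lands@15:R

Derivation:
Beat 0 (L): throw ball1 h=2 -> lands@2:L; in-air after throw: [b1@2:L]
Beat 1 (R): throw ball2 h=3 -> lands@4:L; in-air after throw: [b1@2:L b2@4:L]
Beat 2 (L): throw ball1 h=4 -> lands@6:L; in-air after throw: [b2@4:L b1@6:L]
Beat 3 (R): throw ball3 h=2 -> lands@5:R; in-air after throw: [b2@4:L b3@5:R b1@6:L]
Beat 4 (L): throw ball2 h=3 -> lands@7:R; in-air after throw: [b3@5:R b1@6:L b2@7:R]
Beat 5 (R): throw ball3 h=4 -> lands@9:R; in-air after throw: [b1@6:L b2@7:R b3@9:R]
Beat 6 (L): throw ball1 h=2 -> lands@8:L; in-air after throw: [b2@7:R b1@8:L b3@9:R]
Beat 7 (R): throw ball2 h=3 -> lands@10:L; in-air after throw: [b1@8:L b3@9:R b2@10:L]
Beat 8 (L): throw ball1 h=4 -> lands@12:L; in-air after throw: [b3@9:R b2@10:L b1@12:L]
Beat 9 (R): throw ball3 h=2 -> lands@11:R; in-air after throw: [b2@10:L b3@11:R b1@12:L]
Beat 10 (L): throw ball2 h=3 -> lands@13:R; in-air after throw: [b3@11:R b1@12:L b2@13:R]
Beat 11 (R): throw ball3 h=4 -> lands@15:R; in-air after throw: [b1@12:L b2@13:R b3@15:R]
Beat 12 (L): throw ball1 h=2 -> lands@14:L; in-air after throw: [b2@13:R b1@14:L b3@15:R]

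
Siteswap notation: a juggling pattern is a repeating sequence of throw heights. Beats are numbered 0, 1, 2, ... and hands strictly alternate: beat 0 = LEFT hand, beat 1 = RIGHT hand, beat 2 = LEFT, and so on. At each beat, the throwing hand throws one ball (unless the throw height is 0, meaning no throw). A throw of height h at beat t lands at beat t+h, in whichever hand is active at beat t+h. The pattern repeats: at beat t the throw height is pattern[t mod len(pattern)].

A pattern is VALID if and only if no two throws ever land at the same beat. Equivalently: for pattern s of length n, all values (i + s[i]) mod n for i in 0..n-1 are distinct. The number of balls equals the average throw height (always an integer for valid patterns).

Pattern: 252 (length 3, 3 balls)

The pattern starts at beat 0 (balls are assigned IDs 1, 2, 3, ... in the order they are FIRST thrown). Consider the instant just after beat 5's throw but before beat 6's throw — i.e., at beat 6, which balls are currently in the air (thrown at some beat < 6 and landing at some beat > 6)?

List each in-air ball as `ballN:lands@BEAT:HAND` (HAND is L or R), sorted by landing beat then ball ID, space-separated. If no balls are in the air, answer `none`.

Answer: ball3:lands@7:R ball1:lands@9:R

Derivation:
Beat 0 (L): throw ball1 h=2 -> lands@2:L; in-air after throw: [b1@2:L]
Beat 1 (R): throw ball2 h=5 -> lands@6:L; in-air after throw: [b1@2:L b2@6:L]
Beat 2 (L): throw ball1 h=2 -> lands@4:L; in-air after throw: [b1@4:L b2@6:L]
Beat 3 (R): throw ball3 h=2 -> lands@5:R; in-air after throw: [b1@4:L b3@5:R b2@6:L]
Beat 4 (L): throw ball1 h=5 -> lands@9:R; in-air after throw: [b3@5:R b2@6:L b1@9:R]
Beat 5 (R): throw ball3 h=2 -> lands@7:R; in-air after throw: [b2@6:L b3@7:R b1@9:R]
Beat 6 (L): throw ball2 h=2 -> lands@8:L; in-air after throw: [b3@7:R b2@8:L b1@9:R]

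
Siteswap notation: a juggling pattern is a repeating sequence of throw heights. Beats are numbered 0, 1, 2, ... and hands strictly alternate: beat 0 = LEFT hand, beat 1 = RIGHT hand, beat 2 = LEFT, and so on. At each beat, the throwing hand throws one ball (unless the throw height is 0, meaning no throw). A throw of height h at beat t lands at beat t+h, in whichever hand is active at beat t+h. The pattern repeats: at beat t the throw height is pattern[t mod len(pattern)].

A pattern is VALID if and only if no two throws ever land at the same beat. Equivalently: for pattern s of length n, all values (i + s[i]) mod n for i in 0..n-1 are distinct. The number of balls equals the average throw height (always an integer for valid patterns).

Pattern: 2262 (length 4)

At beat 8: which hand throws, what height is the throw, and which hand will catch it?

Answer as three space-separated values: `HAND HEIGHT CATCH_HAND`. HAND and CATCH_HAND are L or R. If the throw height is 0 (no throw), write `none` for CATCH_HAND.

Answer: L 2 L

Derivation:
Beat 8: 8 mod 2 = 0, so hand = L
Throw height = pattern[8 mod 4] = pattern[0] = 2
Lands at beat 8+2=10, 10 mod 2 = 0, so catch hand = L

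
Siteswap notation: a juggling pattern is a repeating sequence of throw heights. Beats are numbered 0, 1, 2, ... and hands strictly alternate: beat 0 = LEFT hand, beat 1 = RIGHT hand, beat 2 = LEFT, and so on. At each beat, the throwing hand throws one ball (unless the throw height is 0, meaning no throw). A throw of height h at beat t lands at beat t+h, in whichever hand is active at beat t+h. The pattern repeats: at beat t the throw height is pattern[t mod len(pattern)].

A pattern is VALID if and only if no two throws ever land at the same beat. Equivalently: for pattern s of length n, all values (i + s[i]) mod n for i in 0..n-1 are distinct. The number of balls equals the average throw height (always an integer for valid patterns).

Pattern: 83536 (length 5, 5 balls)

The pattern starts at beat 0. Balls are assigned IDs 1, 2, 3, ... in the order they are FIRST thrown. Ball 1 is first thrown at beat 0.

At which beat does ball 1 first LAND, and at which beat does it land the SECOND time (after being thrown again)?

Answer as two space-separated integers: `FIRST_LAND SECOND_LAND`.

Beat 0 (L): throw ball1 h=8 -> lands@8:L; in-air after throw: [b1@8:L]
Beat 1 (R): throw ball2 h=3 -> lands@4:L; in-air after throw: [b2@4:L b1@8:L]
Beat 2 (L): throw ball3 h=5 -> lands@7:R; in-air after throw: [b2@4:L b3@7:R b1@8:L]
Beat 3 (R): throw ball4 h=3 -> lands@6:L; in-air after throw: [b2@4:L b4@6:L b3@7:R b1@8:L]
Beat 4 (L): throw ball2 h=6 -> lands@10:L; in-air after throw: [b4@6:L b3@7:R b1@8:L b2@10:L]
Beat 5 (R): throw ball5 h=8 -> lands@13:R; in-air after throw: [b4@6:L b3@7:R b1@8:L b2@10:L b5@13:R]
Beat 6 (L): throw ball4 h=3 -> lands@9:R; in-air after throw: [b3@7:R b1@8:L b4@9:R b2@10:L b5@13:R]
Beat 7 (R): throw ball3 h=5 -> lands@12:L; in-air after throw: [b1@8:L b4@9:R b2@10:L b3@12:L b5@13:R]
Beat 8 (L): throw ball1 h=3 -> lands@11:R; in-air after throw: [b4@9:R b2@10:L b1@11:R b3@12:L b5@13:R]
Beat 9 (R): throw ball4 h=6 -> lands@15:R; in-air after throw: [b2@10:L b1@11:R b3@12:L b5@13:R b4@15:R]
Beat 10 (L): throw ball2 h=8 -> lands@18:L; in-air after throw: [b1@11:R b3@12:L b5@13:R b4@15:R b2@18:L]
Beat 11 (R): throw ball1 h=3 -> lands@14:L; in-air after throw: [b3@12:L b5@13:R b1@14:L b4@15:R b2@18:L]
Ball 1: thrown@0 h=8 -> first land @8; rethrown@8 h=3 -> second land @11

Answer: 8 11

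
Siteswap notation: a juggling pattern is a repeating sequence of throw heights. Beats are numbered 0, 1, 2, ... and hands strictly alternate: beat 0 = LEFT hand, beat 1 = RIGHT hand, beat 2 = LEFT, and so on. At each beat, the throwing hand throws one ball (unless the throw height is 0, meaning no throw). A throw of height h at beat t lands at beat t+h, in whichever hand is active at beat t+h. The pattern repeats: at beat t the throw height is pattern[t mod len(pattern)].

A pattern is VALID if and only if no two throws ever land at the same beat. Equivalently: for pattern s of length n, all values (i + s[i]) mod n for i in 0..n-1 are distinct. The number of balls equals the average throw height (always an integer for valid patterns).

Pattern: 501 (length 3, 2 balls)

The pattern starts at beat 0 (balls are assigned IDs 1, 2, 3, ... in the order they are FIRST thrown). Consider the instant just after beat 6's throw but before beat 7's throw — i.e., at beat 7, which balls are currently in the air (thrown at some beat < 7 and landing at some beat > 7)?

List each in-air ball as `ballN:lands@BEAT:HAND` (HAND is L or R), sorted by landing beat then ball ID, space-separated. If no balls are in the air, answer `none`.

Beat 0 (L): throw ball1 h=5 -> lands@5:R; in-air after throw: [b1@5:R]
Beat 2 (L): throw ball2 h=1 -> lands@3:R; in-air after throw: [b2@3:R b1@5:R]
Beat 3 (R): throw ball2 h=5 -> lands@8:L; in-air after throw: [b1@5:R b2@8:L]
Beat 5 (R): throw ball1 h=1 -> lands@6:L; in-air after throw: [b1@6:L b2@8:L]
Beat 6 (L): throw ball1 h=5 -> lands@11:R; in-air after throw: [b2@8:L b1@11:R]

Answer: ball2:lands@8:L ball1:lands@11:R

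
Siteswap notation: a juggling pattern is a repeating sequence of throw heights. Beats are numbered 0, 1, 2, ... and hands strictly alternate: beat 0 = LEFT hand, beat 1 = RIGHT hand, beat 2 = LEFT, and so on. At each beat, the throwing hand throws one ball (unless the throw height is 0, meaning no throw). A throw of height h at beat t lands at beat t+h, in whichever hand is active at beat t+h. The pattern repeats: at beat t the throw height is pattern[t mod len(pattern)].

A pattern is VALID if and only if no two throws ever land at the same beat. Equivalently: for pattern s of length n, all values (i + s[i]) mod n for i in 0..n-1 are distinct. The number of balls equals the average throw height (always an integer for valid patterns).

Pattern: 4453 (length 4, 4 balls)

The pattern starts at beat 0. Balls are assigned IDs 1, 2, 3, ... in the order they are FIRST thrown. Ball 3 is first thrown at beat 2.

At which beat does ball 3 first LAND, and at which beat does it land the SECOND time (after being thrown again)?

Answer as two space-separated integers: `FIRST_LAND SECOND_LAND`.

Answer: 7 10

Derivation:
Beat 0 (L): throw ball1 h=4 -> lands@4:L; in-air after throw: [b1@4:L]
Beat 1 (R): throw ball2 h=4 -> lands@5:R; in-air after throw: [b1@4:L b2@5:R]
Beat 2 (L): throw ball3 h=5 -> lands@7:R; in-air after throw: [b1@4:L b2@5:R b3@7:R]
Beat 3 (R): throw ball4 h=3 -> lands@6:L; in-air after throw: [b1@4:L b2@5:R b4@6:L b3@7:R]
Beat 4 (L): throw ball1 h=4 -> lands@8:L; in-air after throw: [b2@5:R b4@6:L b3@7:R b1@8:L]
Beat 5 (R): throw ball2 h=4 -> lands@9:R; in-air after throw: [b4@6:L b3@7:R b1@8:L b2@9:R]
Beat 6 (L): throw ball4 h=5 -> lands@11:R; in-air after throw: [b3@7:R b1@8:L b2@9:R b4@11:R]
Beat 7 (R): throw ball3 h=3 -> lands@10:L; in-air after throw: [b1@8:L b2@9:R b3@10:L b4@11:R]
Beat 8 (L): throw ball1 h=4 -> lands@12:L; in-air after throw: [b2@9:R b3@10:L b4@11:R b1@12:L]
Beat 9 (R): throw ball2 h=4 -> lands@13:R; in-air after throw: [b3@10:L b4@11:R b1@12:L b2@13:R]
Beat 10 (L): throw ball3 h=5 -> lands@15:R; in-air after throw: [b4@11:R b1@12:L b2@13:R b3@15:R]
Ball 3: thrown@2 h=5 -> first land @7; rethrown@7 h=3 -> second land @10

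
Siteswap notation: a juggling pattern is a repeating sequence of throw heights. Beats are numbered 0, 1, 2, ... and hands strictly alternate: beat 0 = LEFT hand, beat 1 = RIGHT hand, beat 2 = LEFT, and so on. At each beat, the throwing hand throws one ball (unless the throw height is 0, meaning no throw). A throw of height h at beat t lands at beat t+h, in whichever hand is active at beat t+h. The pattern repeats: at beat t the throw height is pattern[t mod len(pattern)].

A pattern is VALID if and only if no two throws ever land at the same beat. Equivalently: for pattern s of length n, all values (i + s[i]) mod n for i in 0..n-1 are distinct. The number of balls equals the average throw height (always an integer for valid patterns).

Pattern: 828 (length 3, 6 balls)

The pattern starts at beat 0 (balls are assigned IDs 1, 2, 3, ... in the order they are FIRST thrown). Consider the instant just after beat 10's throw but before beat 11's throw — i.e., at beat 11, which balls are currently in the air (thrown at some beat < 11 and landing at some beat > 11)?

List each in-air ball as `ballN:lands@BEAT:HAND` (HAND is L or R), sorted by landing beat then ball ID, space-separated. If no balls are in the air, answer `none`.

Answer: ball3:lands@12:L ball5:lands@13:R ball4:lands@14:L ball1:lands@16:L ball6:lands@17:R

Derivation:
Beat 0 (L): throw ball1 h=8 -> lands@8:L; in-air after throw: [b1@8:L]
Beat 1 (R): throw ball2 h=2 -> lands@3:R; in-air after throw: [b2@3:R b1@8:L]
Beat 2 (L): throw ball3 h=8 -> lands@10:L; in-air after throw: [b2@3:R b1@8:L b3@10:L]
Beat 3 (R): throw ball2 h=8 -> lands@11:R; in-air after throw: [b1@8:L b3@10:L b2@11:R]
Beat 4 (L): throw ball4 h=2 -> lands@6:L; in-air after throw: [b4@6:L b1@8:L b3@10:L b2@11:R]
Beat 5 (R): throw ball5 h=8 -> lands@13:R; in-air after throw: [b4@6:L b1@8:L b3@10:L b2@11:R b5@13:R]
Beat 6 (L): throw ball4 h=8 -> lands@14:L; in-air after throw: [b1@8:L b3@10:L b2@11:R b5@13:R b4@14:L]
Beat 7 (R): throw ball6 h=2 -> lands@9:R; in-air after throw: [b1@8:L b6@9:R b3@10:L b2@11:R b5@13:R b4@14:L]
Beat 8 (L): throw ball1 h=8 -> lands@16:L; in-air after throw: [b6@9:R b3@10:L b2@11:R b5@13:R b4@14:L b1@16:L]
Beat 9 (R): throw ball6 h=8 -> lands@17:R; in-air after throw: [b3@10:L b2@11:R b5@13:R b4@14:L b1@16:L b6@17:R]
Beat 10 (L): throw ball3 h=2 -> lands@12:L; in-air after throw: [b2@11:R b3@12:L b5@13:R b4@14:L b1@16:L b6@17:R]
Beat 11 (R): throw ball2 h=8 -> lands@19:R; in-air after throw: [b3@12:L b5@13:R b4@14:L b1@16:L b6@17:R b2@19:R]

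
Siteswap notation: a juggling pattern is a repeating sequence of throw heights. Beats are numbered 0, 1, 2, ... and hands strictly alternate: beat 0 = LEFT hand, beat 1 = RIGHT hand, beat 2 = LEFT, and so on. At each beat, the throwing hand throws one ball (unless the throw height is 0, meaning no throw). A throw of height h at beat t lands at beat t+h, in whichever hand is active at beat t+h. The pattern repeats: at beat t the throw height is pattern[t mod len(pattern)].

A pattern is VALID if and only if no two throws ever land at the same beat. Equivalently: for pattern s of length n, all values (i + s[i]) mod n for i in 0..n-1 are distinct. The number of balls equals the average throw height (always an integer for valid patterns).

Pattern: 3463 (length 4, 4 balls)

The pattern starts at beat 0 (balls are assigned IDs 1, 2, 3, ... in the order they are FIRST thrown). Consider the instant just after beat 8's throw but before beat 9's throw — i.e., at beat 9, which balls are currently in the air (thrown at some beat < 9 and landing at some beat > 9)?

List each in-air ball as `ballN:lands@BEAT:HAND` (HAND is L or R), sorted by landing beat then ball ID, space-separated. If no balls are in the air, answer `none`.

Answer: ball4:lands@10:L ball3:lands@11:R ball1:lands@12:L

Derivation:
Beat 0 (L): throw ball1 h=3 -> lands@3:R; in-air after throw: [b1@3:R]
Beat 1 (R): throw ball2 h=4 -> lands@5:R; in-air after throw: [b1@3:R b2@5:R]
Beat 2 (L): throw ball3 h=6 -> lands@8:L; in-air after throw: [b1@3:R b2@5:R b3@8:L]
Beat 3 (R): throw ball1 h=3 -> lands@6:L; in-air after throw: [b2@5:R b1@6:L b3@8:L]
Beat 4 (L): throw ball4 h=3 -> lands@7:R; in-air after throw: [b2@5:R b1@6:L b4@7:R b3@8:L]
Beat 5 (R): throw ball2 h=4 -> lands@9:R; in-air after throw: [b1@6:L b4@7:R b3@8:L b2@9:R]
Beat 6 (L): throw ball1 h=6 -> lands@12:L; in-air after throw: [b4@7:R b3@8:L b2@9:R b1@12:L]
Beat 7 (R): throw ball4 h=3 -> lands@10:L; in-air after throw: [b3@8:L b2@9:R b4@10:L b1@12:L]
Beat 8 (L): throw ball3 h=3 -> lands@11:R; in-air after throw: [b2@9:R b4@10:L b3@11:R b1@12:L]
Beat 9 (R): throw ball2 h=4 -> lands@13:R; in-air after throw: [b4@10:L b3@11:R b1@12:L b2@13:R]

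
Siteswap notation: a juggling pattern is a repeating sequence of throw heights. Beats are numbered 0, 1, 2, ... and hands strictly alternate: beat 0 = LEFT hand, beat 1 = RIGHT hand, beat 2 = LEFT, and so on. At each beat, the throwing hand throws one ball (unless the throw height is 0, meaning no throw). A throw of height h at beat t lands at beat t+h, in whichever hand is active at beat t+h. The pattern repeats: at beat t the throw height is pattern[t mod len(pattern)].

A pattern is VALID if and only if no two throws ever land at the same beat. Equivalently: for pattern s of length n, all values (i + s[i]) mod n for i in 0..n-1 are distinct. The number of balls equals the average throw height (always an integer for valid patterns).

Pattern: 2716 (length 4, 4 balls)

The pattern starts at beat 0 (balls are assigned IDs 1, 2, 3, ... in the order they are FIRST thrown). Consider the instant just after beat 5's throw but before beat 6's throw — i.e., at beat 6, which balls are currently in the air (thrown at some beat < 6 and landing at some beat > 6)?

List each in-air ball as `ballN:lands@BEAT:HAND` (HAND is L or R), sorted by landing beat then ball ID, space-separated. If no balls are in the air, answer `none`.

Answer: ball2:lands@8:L ball1:lands@9:R ball4:lands@12:L

Derivation:
Beat 0 (L): throw ball1 h=2 -> lands@2:L; in-air after throw: [b1@2:L]
Beat 1 (R): throw ball2 h=7 -> lands@8:L; in-air after throw: [b1@2:L b2@8:L]
Beat 2 (L): throw ball1 h=1 -> lands@3:R; in-air after throw: [b1@3:R b2@8:L]
Beat 3 (R): throw ball1 h=6 -> lands@9:R; in-air after throw: [b2@8:L b1@9:R]
Beat 4 (L): throw ball3 h=2 -> lands@6:L; in-air after throw: [b3@6:L b2@8:L b1@9:R]
Beat 5 (R): throw ball4 h=7 -> lands@12:L; in-air after throw: [b3@6:L b2@8:L b1@9:R b4@12:L]
Beat 6 (L): throw ball3 h=1 -> lands@7:R; in-air after throw: [b3@7:R b2@8:L b1@9:R b4@12:L]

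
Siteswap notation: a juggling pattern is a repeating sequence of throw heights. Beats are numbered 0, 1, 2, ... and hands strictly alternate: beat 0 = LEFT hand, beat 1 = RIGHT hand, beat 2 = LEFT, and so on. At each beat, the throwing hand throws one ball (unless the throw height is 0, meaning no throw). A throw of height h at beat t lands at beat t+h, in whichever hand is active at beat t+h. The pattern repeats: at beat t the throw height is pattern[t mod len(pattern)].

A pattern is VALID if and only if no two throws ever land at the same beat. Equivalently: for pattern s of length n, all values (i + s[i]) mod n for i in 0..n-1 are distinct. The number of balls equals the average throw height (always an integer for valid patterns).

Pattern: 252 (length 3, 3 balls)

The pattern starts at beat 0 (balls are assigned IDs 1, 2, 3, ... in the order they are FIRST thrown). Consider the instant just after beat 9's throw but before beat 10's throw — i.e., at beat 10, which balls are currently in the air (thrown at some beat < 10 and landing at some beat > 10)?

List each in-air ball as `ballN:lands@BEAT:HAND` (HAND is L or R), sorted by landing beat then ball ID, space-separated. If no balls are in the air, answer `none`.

Answer: ball1:lands@11:R ball3:lands@12:L

Derivation:
Beat 0 (L): throw ball1 h=2 -> lands@2:L; in-air after throw: [b1@2:L]
Beat 1 (R): throw ball2 h=5 -> lands@6:L; in-air after throw: [b1@2:L b2@6:L]
Beat 2 (L): throw ball1 h=2 -> lands@4:L; in-air after throw: [b1@4:L b2@6:L]
Beat 3 (R): throw ball3 h=2 -> lands@5:R; in-air after throw: [b1@4:L b3@5:R b2@6:L]
Beat 4 (L): throw ball1 h=5 -> lands@9:R; in-air after throw: [b3@5:R b2@6:L b1@9:R]
Beat 5 (R): throw ball3 h=2 -> lands@7:R; in-air after throw: [b2@6:L b3@7:R b1@9:R]
Beat 6 (L): throw ball2 h=2 -> lands@8:L; in-air after throw: [b3@7:R b2@8:L b1@9:R]
Beat 7 (R): throw ball3 h=5 -> lands@12:L; in-air after throw: [b2@8:L b1@9:R b3@12:L]
Beat 8 (L): throw ball2 h=2 -> lands@10:L; in-air after throw: [b1@9:R b2@10:L b3@12:L]
Beat 9 (R): throw ball1 h=2 -> lands@11:R; in-air after throw: [b2@10:L b1@11:R b3@12:L]
Beat 10 (L): throw ball2 h=5 -> lands@15:R; in-air after throw: [b1@11:R b3@12:L b2@15:R]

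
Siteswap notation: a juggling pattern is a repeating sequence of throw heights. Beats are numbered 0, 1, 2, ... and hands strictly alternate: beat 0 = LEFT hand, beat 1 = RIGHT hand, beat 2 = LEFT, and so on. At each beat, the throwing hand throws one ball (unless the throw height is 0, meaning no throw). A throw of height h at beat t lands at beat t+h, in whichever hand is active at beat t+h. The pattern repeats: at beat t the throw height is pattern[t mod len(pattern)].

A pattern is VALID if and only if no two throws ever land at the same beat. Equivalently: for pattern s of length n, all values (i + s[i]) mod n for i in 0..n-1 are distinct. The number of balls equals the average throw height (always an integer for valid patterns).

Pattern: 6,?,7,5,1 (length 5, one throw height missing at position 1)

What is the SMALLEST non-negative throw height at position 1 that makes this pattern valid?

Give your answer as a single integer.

i=0: (0 + 6) mod 5 = 1
i=1: s[i]=? (unknown)
i=2: (2 + 7) mod 5 = 4
i=3: (3 + 5) mod 5 = 3
i=4: (4 + 1) mod 5 = 0
Known residues: [0, 1, 3, 4]; need a permutation of 0..4, so missing residue r = 2
Need (1 + s) mod 5 = 2; smallest s = (2 - 1) mod 5 = 1

Answer: 1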